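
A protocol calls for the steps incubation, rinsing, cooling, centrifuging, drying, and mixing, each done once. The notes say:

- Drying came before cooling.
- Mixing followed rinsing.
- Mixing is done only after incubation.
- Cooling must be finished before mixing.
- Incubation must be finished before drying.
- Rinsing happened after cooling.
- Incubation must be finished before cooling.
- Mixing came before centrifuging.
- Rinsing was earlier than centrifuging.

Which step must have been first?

incubation

Incubation has a chain of constraints placing it before every other step, so incubation must be first.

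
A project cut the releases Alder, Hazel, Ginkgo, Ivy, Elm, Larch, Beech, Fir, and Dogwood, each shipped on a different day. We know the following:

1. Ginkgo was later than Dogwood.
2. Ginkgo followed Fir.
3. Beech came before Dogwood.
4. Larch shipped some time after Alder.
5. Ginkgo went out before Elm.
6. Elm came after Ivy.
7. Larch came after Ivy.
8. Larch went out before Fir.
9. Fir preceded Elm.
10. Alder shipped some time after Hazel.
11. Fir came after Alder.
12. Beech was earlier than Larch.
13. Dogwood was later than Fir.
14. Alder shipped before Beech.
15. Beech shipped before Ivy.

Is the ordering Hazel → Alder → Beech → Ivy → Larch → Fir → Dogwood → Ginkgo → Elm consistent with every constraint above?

Check each stated constraint against the proposed order — e.g. Beech is ahead of Dogwood; Ivy is ahead of Elm. Every pair is in the required order; nothing is violated.

yes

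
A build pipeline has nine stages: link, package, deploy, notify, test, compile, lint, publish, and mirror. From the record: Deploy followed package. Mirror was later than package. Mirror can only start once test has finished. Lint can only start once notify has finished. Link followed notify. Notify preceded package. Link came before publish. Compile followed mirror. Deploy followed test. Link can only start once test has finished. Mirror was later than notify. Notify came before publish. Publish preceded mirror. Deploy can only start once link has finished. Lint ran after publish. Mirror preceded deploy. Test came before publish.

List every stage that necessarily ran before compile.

link, mirror, notify, package, publish, test

Directly stated before compile: mirror.
Link reaches compile via link → publish → mirror → compile.
Notify reaches compile via notify → mirror → compile.
Package reaches compile via package → mirror → compile.
Likewise publish and test each reach compile by chaining the stated constraints.
No chain forces deploy (or any of the others) ahead of compile.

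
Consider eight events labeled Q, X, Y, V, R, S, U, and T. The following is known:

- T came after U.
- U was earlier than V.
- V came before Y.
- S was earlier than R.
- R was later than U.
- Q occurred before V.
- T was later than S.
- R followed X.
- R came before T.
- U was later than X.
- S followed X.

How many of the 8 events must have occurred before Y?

4

Directly stated before Y: V.
Q reaches Y via Q → V → Y.
U reaches Y via U → V → Y.
X reaches Y via X → U → V → Y.
No chain forces T (or any of the others) ahead of Y.
That's Q, U, V, and X — 4 in all.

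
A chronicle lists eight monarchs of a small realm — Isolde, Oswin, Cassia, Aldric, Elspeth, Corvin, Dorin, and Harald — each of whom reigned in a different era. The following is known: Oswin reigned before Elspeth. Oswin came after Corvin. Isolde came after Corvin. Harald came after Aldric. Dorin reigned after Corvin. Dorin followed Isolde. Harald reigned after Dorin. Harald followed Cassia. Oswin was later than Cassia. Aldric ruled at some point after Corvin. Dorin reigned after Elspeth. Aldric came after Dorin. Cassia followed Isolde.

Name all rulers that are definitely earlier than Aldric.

Cassia, Corvin, Dorin, Elspeth, Isolde, Oswin

Directly stated before Aldric: Corvin and Dorin.
Cassia reaches Aldric via Cassia → Oswin → Elspeth → Dorin → Aldric.
Elspeth reaches Aldric via Elspeth → Dorin → Aldric.
Isolde reaches Aldric via Isolde → Dorin → Aldric.
Likewise Oswin reaches Aldric by chaining the stated constraints.
No chain forces Harald ahead of Aldric.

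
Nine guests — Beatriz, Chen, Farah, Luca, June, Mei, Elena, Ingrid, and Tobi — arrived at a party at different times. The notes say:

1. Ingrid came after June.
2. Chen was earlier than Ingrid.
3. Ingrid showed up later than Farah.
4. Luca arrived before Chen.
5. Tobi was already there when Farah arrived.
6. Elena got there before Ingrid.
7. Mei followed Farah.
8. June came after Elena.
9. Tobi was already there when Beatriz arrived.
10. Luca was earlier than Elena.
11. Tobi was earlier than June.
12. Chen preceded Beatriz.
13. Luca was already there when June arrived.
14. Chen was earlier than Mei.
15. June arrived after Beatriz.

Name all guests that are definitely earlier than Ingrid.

Directly stated before Ingrid: Chen, Elena, Farah, and June.
Beatriz reaches Ingrid via Beatriz → June → Ingrid.
Luca reaches Ingrid via Luca → June → Ingrid.
Tobi reaches Ingrid via Tobi → Farah → Ingrid.
No chain forces Mei ahead of Ingrid.

Beatriz, Chen, Elena, Farah, June, Luca, Tobi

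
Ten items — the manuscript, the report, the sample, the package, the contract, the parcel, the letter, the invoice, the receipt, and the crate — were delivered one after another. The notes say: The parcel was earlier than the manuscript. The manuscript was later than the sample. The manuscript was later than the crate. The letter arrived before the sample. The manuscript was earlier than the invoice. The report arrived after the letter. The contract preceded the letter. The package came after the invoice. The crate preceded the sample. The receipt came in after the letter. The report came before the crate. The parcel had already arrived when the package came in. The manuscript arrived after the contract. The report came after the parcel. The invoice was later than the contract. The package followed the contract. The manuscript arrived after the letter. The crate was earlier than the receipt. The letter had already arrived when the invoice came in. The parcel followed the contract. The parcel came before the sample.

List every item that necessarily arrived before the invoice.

Directly stated before the invoice: the contract, the letter, and the manuscript.
The crate reaches the invoice via the crate → the manuscript → the invoice.
The parcel reaches the invoice via the parcel → the manuscript → the invoice.
The report reaches the invoice via the report → the crate → the manuscript → the invoice.
Likewise the sample reaches the invoice by chaining the stated constraints.
No chain forces the package (or any of the others) ahead of the invoice.

the contract, the crate, the letter, the manuscript, the parcel, the report, the sample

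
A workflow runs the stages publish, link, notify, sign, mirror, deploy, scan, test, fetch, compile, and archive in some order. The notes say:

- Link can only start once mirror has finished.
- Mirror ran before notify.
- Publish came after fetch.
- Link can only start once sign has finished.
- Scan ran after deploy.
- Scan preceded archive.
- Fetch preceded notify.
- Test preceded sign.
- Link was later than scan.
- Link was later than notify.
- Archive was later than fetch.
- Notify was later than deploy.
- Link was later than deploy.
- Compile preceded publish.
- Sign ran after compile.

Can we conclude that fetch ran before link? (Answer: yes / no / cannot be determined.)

yes

Chain the constraints: fetch → notify → link. Each link is directly stated, so fetch comes before link.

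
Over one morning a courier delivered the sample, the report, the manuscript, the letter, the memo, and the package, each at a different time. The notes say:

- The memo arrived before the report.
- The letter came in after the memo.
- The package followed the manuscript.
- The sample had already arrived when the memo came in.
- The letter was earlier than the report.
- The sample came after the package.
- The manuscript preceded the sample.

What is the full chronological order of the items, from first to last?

The constraints fix every adjacent pair, so only one ordering works:
the manuscript → the package → the sample → the memo → the letter → the report.

the manuscript, the package, the sample, the memo, the letter, the report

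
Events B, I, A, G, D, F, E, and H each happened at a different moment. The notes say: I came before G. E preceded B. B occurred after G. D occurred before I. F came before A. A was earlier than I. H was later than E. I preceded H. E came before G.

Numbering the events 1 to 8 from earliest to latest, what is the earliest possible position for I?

4

A, D, and F must all come before I — 3 forced predecessors.
Nothing else is forced ahead of I, so its earliest slot is position 3 + 1 = 4.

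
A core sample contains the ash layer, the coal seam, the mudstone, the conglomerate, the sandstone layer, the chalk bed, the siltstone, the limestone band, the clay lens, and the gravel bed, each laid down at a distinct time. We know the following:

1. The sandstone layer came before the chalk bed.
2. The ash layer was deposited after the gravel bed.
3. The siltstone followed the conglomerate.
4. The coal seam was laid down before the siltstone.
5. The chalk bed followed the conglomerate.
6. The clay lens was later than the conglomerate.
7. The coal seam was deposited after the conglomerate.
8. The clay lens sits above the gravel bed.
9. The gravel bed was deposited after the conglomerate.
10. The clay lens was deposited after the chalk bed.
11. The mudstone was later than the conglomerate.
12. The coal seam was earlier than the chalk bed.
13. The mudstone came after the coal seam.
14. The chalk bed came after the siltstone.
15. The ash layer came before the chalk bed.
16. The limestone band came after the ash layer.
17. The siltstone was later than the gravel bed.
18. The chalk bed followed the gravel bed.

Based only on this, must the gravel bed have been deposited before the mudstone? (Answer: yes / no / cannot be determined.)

No chain of stated constraints runs from the gravel bed to the mudstone, and none runs from the mudstone to the gravel bed either.
So the relative order of the gravel bed and the mudstone is not fixed by the given facts.

cannot be determined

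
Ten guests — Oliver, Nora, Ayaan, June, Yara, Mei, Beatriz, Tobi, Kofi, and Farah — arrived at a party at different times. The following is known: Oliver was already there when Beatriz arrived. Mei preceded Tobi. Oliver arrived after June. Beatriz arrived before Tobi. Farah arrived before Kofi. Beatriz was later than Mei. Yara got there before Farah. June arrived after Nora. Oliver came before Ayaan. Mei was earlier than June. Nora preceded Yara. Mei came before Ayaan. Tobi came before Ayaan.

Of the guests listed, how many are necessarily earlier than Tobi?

5

Directly stated before Tobi: Beatriz and Mei.
June reaches Tobi via June → Oliver → Beatriz → Tobi.
Nora reaches Tobi via Nora → June → Oliver → Beatriz → Tobi.
Oliver reaches Tobi via Oliver → Beatriz → Tobi.
No chain forces Ayaan (or any of the others) ahead of Tobi.
That's Beatriz, June, Mei, Nora, and Oliver — 5 in all.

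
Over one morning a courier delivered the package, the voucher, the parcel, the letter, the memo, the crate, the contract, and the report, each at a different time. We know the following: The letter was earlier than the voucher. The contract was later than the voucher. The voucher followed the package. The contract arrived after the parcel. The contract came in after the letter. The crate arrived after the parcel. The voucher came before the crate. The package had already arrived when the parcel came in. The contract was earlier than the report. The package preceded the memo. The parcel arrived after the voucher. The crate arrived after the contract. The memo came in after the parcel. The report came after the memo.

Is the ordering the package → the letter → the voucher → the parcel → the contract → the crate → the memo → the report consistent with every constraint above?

yes

Check each stated constraint against the proposed order — e.g. the letter is ahead of the contract; the package is ahead of the memo. Every pair is in the required order; nothing is violated.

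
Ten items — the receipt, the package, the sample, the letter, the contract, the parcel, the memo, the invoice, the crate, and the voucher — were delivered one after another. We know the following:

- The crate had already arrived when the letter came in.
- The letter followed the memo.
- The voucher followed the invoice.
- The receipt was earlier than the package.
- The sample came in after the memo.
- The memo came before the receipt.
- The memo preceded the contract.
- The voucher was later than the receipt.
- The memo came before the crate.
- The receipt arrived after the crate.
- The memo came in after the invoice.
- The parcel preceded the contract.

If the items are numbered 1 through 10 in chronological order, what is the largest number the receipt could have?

The receipt must come before the package and the voucher — 2 items forced after it.
Everything else can be placed before the receipt in some valid order, so the receipt can sit as late as position 10 − 2 = 8.

8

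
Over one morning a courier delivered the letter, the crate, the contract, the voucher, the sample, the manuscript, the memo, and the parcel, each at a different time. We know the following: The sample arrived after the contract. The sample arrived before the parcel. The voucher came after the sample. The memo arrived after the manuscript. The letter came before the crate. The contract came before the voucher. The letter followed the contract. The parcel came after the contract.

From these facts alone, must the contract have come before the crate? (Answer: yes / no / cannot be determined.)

yes

Chain the constraints: the contract → the letter → the crate. Each link is directly stated, so the contract comes before the crate.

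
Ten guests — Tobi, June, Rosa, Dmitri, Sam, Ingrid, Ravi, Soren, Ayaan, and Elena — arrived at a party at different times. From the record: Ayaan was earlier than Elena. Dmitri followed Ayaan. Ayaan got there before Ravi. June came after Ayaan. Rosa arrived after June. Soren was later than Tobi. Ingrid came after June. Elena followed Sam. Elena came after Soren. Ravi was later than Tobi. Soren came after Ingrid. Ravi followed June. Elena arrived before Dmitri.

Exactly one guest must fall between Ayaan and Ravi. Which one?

Tracing the constraints gives Ayaan → June → Ravi, so June sits after Ayaan and before Ravi.
No other guest is forced both after Ayaan and before Ravi.

June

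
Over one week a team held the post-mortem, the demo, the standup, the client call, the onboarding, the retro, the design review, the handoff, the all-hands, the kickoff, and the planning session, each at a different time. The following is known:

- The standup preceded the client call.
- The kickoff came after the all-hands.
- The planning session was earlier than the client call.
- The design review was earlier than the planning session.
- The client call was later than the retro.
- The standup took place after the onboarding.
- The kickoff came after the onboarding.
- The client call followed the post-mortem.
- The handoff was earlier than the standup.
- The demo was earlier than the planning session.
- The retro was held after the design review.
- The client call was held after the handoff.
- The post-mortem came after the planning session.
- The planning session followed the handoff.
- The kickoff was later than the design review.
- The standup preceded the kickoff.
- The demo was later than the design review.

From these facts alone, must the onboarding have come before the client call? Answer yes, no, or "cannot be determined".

Chain the constraints: the onboarding → the standup → the client call. Each link is directly stated, so the onboarding comes before the client call.

yes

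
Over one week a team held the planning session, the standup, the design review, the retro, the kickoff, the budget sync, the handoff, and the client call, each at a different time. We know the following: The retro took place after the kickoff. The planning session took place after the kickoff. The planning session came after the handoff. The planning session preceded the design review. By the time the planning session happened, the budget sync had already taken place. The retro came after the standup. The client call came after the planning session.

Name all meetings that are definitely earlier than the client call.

Directly stated before the client call: the planning session.
The budget sync reaches the client call via the budget sync → the planning session → the client call.
The handoff reaches the client call via the handoff → the planning session → the client call.
The kickoff reaches the client call via the kickoff → the planning session → the client call.
No chain forces the retro (or any of the others) ahead of the client call.

the budget sync, the handoff, the kickoff, the planning session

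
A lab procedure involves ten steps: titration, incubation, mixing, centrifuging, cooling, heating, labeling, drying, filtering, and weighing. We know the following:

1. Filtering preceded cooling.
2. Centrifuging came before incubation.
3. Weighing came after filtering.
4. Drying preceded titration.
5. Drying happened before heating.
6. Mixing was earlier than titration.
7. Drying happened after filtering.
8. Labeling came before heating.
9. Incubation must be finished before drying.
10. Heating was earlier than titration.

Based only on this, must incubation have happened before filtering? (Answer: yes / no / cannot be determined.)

No chain of stated constraints runs from incubation to filtering, and none runs from filtering to incubation either.
So the relative order of incubation and filtering is not fixed by the given facts.

cannot be determined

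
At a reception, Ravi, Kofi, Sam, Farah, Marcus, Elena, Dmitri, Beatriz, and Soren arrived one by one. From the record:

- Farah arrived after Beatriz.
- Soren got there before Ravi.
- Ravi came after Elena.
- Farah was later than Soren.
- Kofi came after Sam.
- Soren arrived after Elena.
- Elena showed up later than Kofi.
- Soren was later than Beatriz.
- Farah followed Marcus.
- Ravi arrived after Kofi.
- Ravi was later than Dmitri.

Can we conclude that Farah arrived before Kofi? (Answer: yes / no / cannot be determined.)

no

Tracing the constraints gives Kofi → Elena → Soren → Farah, so Kofi must come before Farah.
That means Farah cannot be before Kofi.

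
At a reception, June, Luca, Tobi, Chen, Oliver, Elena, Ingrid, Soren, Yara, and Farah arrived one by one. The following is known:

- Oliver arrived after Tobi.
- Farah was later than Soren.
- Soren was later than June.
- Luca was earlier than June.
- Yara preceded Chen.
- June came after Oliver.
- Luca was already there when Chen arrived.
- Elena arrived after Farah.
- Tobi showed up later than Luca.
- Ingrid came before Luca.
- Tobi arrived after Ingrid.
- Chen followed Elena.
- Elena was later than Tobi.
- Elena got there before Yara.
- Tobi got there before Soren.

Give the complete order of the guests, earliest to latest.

The constraints fix every adjacent pair, so only one ordering works:
Ingrid → Luca → Tobi → Oliver → June → Soren → Farah → Elena → Yara → Chen.

Ingrid, Luca, Tobi, Oliver, June, Soren, Farah, Elena, Yara, Chen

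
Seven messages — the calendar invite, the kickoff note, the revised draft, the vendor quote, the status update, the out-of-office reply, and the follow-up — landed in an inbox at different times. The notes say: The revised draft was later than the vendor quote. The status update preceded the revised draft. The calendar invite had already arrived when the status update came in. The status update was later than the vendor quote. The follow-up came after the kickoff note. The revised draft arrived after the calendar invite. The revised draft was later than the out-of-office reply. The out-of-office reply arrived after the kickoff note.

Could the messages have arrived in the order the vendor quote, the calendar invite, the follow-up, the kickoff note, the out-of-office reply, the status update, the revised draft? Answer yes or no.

The constraints require the kickoff note before the follow-up, but in the proposed sequence the follow-up appears ahead of the kickoff note. That one violation is enough.

no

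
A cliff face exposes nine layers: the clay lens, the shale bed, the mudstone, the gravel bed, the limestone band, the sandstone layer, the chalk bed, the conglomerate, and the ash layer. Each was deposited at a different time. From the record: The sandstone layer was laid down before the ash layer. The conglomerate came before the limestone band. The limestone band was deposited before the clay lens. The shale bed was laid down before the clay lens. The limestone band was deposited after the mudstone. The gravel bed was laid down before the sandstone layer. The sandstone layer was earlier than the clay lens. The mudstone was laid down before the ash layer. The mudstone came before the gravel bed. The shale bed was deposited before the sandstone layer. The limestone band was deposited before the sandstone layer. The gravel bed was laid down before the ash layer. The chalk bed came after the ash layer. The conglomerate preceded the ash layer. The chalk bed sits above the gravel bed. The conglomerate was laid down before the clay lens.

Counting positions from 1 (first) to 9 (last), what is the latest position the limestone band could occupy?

The limestone band must come before the ash layer, the chalk bed, the clay lens, and the sandstone layer — 4 layers forced after it.
Everything else can be placed before the limestone band in some valid order, so the limestone band can sit as late as position 9 − 4 = 5.

5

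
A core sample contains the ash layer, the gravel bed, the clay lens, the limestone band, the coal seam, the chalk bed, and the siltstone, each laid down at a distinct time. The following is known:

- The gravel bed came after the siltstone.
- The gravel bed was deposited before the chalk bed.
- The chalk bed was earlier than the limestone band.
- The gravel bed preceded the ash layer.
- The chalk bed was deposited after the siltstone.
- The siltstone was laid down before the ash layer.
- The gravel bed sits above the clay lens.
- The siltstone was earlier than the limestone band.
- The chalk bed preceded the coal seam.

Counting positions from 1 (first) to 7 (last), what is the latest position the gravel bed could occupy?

The gravel bed must come before the ash layer, the chalk bed, the coal seam, and the limestone band — 4 layers forced after it.
Everything else can be placed before the gravel bed in some valid order, so the gravel bed can sit as late as position 7 − 4 = 3.

3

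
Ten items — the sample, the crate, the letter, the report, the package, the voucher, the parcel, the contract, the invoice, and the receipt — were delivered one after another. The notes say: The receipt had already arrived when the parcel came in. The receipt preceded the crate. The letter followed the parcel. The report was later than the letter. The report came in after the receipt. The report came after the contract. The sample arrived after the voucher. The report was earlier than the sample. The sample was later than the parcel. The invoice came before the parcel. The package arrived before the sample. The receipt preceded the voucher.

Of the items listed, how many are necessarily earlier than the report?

Directly stated before the report: the contract, the letter, and the receipt.
The invoice reaches the report via the invoice → the parcel → the letter → the report.
The parcel reaches the report via the parcel → the letter → the report.
No chain forces the package (or any of the others) ahead of the report.
That's the contract, the invoice, the letter, the parcel, and the receipt — 5 in all.

5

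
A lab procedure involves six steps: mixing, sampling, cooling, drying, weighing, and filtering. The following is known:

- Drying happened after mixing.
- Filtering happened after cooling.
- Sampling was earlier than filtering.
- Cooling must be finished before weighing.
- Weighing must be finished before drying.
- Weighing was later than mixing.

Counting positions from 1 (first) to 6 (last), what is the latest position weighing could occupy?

Weighing must come before drying — 1 step forced after it.
Everything else can be placed before weighing in some valid order, so weighing can sit as late as position 6 − 1 = 5.

5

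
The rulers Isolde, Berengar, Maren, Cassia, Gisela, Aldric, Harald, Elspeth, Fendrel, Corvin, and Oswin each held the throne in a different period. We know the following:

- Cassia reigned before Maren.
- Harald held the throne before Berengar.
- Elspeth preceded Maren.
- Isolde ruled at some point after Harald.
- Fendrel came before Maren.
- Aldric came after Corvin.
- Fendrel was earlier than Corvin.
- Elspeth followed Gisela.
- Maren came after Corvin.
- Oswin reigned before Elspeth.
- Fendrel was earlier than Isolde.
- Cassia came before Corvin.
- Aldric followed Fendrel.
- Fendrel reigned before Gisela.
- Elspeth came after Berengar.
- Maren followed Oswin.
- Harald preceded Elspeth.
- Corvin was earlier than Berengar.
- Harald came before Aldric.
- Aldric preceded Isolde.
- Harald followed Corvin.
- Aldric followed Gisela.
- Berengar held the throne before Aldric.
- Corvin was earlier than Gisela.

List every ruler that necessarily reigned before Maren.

Directly stated before Maren: Cassia, Corvin, Elspeth, Fendrel, and Oswin.
Berengar reaches Maren via Berengar → Elspeth → Maren.
Gisela reaches Maren via Gisela → Elspeth → Maren.
Harald reaches Maren via Harald → Elspeth → Maren.
No chain forces Isolde (or any of the others) ahead of Maren.

Berengar, Cassia, Corvin, Elspeth, Fendrel, Gisela, Harald, Oswin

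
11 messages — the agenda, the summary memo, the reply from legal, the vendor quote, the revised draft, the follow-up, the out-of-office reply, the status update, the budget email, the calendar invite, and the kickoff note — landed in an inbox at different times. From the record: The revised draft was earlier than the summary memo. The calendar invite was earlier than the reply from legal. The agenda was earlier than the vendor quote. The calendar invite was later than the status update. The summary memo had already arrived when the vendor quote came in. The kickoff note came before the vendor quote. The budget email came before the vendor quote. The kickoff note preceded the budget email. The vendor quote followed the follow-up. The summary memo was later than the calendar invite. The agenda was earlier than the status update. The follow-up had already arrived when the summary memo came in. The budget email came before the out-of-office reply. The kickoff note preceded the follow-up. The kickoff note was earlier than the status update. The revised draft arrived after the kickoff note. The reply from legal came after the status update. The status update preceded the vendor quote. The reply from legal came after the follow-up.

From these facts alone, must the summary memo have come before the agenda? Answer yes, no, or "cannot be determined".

Tracing the constraints gives the agenda → the status update → the calendar invite → the summary memo, so the agenda must come before the summary memo.
That means the summary memo cannot be before the agenda.

no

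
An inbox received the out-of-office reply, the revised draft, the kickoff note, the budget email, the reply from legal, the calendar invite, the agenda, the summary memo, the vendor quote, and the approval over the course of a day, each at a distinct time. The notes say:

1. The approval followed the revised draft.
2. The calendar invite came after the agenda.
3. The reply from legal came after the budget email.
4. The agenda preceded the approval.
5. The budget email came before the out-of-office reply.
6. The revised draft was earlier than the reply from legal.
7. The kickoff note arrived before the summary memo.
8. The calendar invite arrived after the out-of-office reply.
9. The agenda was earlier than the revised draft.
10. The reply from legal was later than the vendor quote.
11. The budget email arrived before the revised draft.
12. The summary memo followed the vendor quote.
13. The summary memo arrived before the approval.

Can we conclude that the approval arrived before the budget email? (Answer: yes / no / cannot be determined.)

no

Tracing the constraints gives the budget email → the revised draft → the approval, so the budget email must come before the approval.
That means the approval cannot be before the budget email.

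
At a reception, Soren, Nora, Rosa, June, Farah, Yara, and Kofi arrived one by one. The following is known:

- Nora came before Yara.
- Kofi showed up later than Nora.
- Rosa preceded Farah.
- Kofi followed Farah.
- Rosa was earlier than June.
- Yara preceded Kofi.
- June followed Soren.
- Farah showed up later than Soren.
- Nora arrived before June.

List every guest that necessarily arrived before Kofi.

Farah, Nora, Rosa, Soren, Yara

Directly stated before Kofi: Farah, Nora, and Yara.
Rosa reaches Kofi via Rosa → Farah → Kofi.
Soren reaches Kofi via Soren → Farah → Kofi.
No chain forces June ahead of Kofi.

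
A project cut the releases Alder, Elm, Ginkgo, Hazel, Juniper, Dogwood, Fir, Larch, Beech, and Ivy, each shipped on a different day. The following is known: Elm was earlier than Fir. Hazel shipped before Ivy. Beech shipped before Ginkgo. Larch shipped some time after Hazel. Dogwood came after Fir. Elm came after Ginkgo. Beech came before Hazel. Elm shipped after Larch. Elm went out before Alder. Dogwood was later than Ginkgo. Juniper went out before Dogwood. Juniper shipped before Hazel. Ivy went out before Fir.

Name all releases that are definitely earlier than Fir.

Beech, Elm, Ginkgo, Hazel, Ivy, Juniper, Larch

Directly stated before Fir: Elm and Ivy.
Beech reaches Fir via Beech → Hazel → Ivy → Fir.
Ginkgo reaches Fir via Ginkgo → Elm → Fir.
Hazel reaches Fir via Hazel → Ivy → Fir.
Likewise Juniper and Larch each reach Fir by chaining the stated constraints.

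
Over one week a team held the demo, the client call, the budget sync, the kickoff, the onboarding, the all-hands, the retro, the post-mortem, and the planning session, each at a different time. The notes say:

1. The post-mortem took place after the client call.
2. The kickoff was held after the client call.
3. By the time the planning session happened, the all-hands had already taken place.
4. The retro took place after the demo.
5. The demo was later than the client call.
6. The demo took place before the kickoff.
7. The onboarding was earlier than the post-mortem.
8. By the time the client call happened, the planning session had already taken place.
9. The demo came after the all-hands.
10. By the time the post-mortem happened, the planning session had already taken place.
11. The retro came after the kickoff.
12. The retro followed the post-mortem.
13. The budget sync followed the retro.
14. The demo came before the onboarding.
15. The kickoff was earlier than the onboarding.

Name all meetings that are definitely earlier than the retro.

the all-hands, the client call, the demo, the kickoff, the onboarding, the planning session, the post-mortem

Directly stated before the retro: the demo, the kickoff, and the post-mortem.
The all-hands reaches the retro via the all-hands → the demo → the retro.
The client call reaches the retro via the client call → the demo → the retro.
The onboarding reaches the retro via the onboarding → the post-mortem → the retro.
Likewise the planning session reaches the retro by chaining the stated constraints.
No chain forces the budget sync ahead of the retro.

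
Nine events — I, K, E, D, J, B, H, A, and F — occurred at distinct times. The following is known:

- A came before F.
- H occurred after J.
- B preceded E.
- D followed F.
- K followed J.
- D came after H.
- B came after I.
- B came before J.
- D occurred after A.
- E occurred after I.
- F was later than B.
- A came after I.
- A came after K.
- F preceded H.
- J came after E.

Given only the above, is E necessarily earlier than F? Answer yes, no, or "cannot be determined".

Chain the constraints: E → J → K → A → F. Each link is directly stated, so E comes before F.

yes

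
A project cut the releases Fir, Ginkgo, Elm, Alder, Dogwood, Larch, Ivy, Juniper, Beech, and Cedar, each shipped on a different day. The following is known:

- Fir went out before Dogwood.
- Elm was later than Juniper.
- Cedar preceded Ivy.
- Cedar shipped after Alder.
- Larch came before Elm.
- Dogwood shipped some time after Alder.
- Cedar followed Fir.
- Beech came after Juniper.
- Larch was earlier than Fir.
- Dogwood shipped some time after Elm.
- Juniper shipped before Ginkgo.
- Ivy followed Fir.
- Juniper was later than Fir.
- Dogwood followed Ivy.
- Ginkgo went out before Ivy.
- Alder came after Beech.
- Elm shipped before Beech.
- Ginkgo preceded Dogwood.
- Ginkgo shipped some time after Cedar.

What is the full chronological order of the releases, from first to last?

The constraints fix every adjacent pair, so only one ordering works:
Larch → Fir → Juniper → Elm → Beech → Alder → Cedar → Ginkgo → Ivy → Dogwood.

Larch, Fir, Juniper, Elm, Beech, Alder, Cedar, Ginkgo, Ivy, Dogwood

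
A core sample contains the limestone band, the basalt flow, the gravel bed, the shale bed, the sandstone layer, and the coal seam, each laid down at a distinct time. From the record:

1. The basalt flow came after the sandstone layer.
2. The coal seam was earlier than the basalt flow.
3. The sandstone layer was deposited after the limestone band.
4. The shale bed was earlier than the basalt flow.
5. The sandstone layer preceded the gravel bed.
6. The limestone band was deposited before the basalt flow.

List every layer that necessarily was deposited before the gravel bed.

the limestone band, the sandstone layer

Directly stated before the gravel bed: the sandstone layer.
The limestone band reaches the gravel bed via the limestone band → the sandstone layer → the gravel bed.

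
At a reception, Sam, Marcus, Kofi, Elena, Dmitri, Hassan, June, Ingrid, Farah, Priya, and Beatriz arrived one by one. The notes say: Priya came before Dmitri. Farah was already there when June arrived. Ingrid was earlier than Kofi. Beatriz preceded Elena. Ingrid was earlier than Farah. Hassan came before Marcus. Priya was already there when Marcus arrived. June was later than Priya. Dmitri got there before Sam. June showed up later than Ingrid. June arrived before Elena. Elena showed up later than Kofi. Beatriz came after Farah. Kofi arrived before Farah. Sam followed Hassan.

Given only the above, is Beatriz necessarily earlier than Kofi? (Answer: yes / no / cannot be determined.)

Tracing the constraints gives Kofi → Farah → Beatriz, so Kofi must come before Beatriz.
That means Beatriz cannot be before Kofi.

no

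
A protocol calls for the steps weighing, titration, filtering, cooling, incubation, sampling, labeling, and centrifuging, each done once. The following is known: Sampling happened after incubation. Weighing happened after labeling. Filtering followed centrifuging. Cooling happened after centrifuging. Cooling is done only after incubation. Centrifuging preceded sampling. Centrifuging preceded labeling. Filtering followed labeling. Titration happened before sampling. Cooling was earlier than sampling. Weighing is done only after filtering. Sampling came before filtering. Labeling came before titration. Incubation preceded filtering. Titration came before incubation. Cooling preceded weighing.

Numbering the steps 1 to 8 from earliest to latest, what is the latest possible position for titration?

3

Titration must come before cooling, filtering, incubation, sampling, and weighing — 5 steps forced after it.
Everything else can be placed before titration in some valid order, so titration can sit as late as position 8 − 5 = 3.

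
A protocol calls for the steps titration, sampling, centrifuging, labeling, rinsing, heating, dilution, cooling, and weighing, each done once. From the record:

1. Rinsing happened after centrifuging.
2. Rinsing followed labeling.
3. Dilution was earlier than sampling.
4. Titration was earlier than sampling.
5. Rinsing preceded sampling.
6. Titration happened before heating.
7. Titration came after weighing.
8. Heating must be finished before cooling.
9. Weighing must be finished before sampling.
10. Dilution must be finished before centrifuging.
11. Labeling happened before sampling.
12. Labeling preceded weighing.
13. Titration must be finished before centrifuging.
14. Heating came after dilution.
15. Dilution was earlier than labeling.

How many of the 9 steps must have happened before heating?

Directly stated before heating: dilution and titration.
Labeling reaches heating via labeling → weighing → titration → heating.
Weighing reaches heating via weighing → titration → heating.
No chain forces rinsing (or any of the others) ahead of heating.
That's dilution, labeling, titration, and weighing — 4 in all.

4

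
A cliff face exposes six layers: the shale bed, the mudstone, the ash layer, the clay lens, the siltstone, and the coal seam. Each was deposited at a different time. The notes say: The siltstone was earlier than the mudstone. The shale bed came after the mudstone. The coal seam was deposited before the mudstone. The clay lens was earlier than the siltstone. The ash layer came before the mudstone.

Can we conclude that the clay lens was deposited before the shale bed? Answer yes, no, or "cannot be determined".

yes

Chain the constraints: the clay lens → the siltstone → the mudstone → the shale bed. Each link is directly stated, so the clay lens comes before the shale bed.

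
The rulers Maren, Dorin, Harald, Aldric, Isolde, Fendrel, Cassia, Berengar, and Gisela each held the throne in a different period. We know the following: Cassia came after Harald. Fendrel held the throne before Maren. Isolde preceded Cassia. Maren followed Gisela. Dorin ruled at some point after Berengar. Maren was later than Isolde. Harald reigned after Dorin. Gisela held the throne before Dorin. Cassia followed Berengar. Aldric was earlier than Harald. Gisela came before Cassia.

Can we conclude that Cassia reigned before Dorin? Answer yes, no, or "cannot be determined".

Tracing the constraints gives Dorin → Harald → Cassia, so Dorin must come before Cassia.
That means Cassia cannot be before Dorin.

no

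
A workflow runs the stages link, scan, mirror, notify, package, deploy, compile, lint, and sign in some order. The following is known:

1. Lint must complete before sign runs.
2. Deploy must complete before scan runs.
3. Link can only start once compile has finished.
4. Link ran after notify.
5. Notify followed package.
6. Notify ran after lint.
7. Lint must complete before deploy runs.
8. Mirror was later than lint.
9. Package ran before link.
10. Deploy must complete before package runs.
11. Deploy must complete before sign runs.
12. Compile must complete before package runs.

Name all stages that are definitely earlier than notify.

Directly stated before notify: lint and package.
Compile reaches notify via compile → package → notify.
Deploy reaches notify via deploy → package → notify.
No chain forces link (or any of the others) ahead of notify.

compile, deploy, lint, package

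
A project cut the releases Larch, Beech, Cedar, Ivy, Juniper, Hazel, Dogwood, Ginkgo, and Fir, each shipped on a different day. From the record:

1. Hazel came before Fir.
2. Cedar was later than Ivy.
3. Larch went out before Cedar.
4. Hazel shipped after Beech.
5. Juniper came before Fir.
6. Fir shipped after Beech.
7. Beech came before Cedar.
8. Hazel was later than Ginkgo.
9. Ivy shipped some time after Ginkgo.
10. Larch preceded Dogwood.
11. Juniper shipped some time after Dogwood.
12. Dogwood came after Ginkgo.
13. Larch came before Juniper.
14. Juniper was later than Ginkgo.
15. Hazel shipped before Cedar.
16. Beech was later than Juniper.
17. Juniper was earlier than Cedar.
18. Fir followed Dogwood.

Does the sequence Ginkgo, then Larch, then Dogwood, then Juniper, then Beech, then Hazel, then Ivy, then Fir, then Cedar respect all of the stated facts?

yes

Check each stated constraint against the proposed order — e.g. Ginkgo is ahead of Ivy; Larch is ahead of Cedar. Every pair is in the required order; nothing is violated.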